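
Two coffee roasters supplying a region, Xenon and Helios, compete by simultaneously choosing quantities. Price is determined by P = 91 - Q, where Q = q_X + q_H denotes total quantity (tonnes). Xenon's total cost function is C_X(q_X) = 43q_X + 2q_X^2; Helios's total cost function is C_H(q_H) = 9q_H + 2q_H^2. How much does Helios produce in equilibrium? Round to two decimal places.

Xenon's profit: π_X = (91 - Q)q_X - (43q_X + 2q_X²). Setting ∂π_X/∂q_X = 0: 48 - 6q_X - (q_H) = 0.
Helios's profit: π_H = (91 - Q)q_H - (9q_H + 2q_H²). Setting ∂π_H/∂q_H = 0: 82 - 6q_H - (q_X) = 0.
Rearranging gives the reaction functions q_X = (48 - q_H)/6 and q_H = (82 - q_X)/6.
Substituting one into the other gives q_X = 206/35 and q_H = 444/35.

12.69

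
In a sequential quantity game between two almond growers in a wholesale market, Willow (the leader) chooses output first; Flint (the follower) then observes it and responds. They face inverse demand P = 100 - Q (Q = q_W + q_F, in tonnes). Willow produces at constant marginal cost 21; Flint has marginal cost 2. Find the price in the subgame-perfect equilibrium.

36

Solve by backward induction. Given q_W, the follower Flint maximises π_F = (100 - q_W - q_F)q_F - 2q_F.
Follower FOC: 98 - q_W - 2q_F = 0, so q_F(q_W) = (98 - q_W)/2.
Willow substitutes q_F(q_W) into its own profit: π_W = q_W(100 - q_W - (98 - q_W)/2) - 21q_W = (51 - (1/2)q_W)q_W - 21q_W.
Maximising: ∂π_W/∂q_W = 30 - q_W = 0, giving q_W = 30.
Then q_F = (98 - 30)/2 = 34.
Total output Q = 64, so price P = 100 - 64 = 36.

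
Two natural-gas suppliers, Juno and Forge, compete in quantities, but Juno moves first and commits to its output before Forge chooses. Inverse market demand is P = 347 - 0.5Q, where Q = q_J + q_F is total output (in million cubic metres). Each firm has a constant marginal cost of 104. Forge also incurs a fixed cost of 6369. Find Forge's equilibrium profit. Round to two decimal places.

1012.13

The follower Forge best-responds to any q_J: π_F = (347 - 0.5Q)q_F - 104q_F.
Follower FOC: 243 - (1/2)q_J - q_F = 0, so q_F(q_J) = (243 - (1/2)q_J).
Juno substitutes q_F(q_J) into its own profit: π_J = q_J(347 - (1/2)q_J - (243 - (1/2)q_J)/2) - 104q_J = (451/2 - (1/4)q_J)q_J - 104q_J.
Leader FOC: 243/2 - (1/2)q_J = 0, so q_J = 243.
Then q_F = (243 - (1/2)·243) = 243/2.
Price P = 347 - (1/2)·(729/2) = 659/4.
Forge's profit: (659/4 - 104)·(243/2) - 6369 = 1012.1250.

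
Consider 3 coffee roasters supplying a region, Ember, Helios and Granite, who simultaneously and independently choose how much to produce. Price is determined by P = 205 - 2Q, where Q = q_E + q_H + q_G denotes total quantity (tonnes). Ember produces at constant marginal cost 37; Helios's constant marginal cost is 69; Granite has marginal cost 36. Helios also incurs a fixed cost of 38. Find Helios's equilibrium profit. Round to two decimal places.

Ember's profit: π_E = (205 - 2Q)q_E - (37q_E). Setting ∂π_E/∂q_E = 0: 168 - 4q_E - 2(q_H + q_G) = 0.
Helios's first-order condition: 136 - 4q_H - 2(q_E + q_G) = 0.
Granite's first-order condition: 169 - 4q_G - 2(q_E + q_H) = 0.
Summing all 3 equations gives 473 − 8Q = 0, hence Q = 473/8.
Back-substituting: q_E = (168 − 473/4)/2 = 199/8, q_H = (136 − 473/4)/2 = 71/8, q_G = (169 − 473/4)/2 = 203/8.
Price P = 205 - 2·(473/8) = 347/4.
Helios's profit: (347/4 - 69)·(71/8) - 38 = 119.5313.

119.53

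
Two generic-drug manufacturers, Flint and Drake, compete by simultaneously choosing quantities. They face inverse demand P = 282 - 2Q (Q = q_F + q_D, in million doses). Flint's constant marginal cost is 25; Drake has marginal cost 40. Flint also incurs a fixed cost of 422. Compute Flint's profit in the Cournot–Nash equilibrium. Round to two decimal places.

3688.22

Flint's profit: π_F = (282 - 2Q)q_F - (25q_F). Setting ∂π_F/∂q_F = 0: 257 - 4q_F - 2(q_D) = 0.
Drake's first-order condition: 242 - 4q_D - 2(q_F) = 0.
Rearranging gives the reaction functions q_F = (257 - 2q_D)/4 and q_D = (242 - 2q_F)/4.
Substituting one into the other gives q_F = 136/3 and q_D = 227/6.
Price P = 282 - 2·(499/6) = 347/3.
Flint's profit: (347/3 - 25)·(136/3) - 422 = 3688.2222.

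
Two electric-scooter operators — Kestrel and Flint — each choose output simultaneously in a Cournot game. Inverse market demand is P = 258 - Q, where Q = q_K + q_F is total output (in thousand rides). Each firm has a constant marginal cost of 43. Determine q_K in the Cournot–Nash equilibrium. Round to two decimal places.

A representative firm's profit is π_i = q_i(258 - Q) - 43q_i.
Setting ∂π_i/∂q_i = 0 with rivals' quantities fixed: 215 - 2q_i - q_j = 0.
By symmetry each firm produces the same amount; substituting q_j = q_i yields q_i = 215/3.

71.67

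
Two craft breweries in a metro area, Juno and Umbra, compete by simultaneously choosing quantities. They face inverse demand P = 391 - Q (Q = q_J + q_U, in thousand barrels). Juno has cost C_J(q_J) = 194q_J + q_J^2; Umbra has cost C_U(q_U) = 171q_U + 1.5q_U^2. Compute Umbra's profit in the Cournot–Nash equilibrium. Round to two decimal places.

3230.53

Juno's profit: π_J = (391 - Q)q_J - (194q_J + q_J²). Setting ∂π_J/∂q_J = 0: 197 - 4q_J - (q_U) = 0.
Umbra's first-order condition: 220 - 5q_U - (q_J) = 0.
Best responses: q_J = (197 - q_U)/4, q_U = (220 - q_J)/5.
Substituting one into the other gives q_J = 765/19 and q_U = 683/19.
Price P = 391 - 1448/19 = 314.7895.
Umbra's profit: 314.7895·(683/19) - 171·(683/19) - (3/2)(683/19)² = 3230.5332.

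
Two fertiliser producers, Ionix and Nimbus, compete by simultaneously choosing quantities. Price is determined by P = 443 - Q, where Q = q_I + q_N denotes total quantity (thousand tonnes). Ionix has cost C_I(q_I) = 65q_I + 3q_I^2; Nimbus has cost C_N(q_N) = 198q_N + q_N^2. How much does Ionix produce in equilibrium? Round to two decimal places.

40.87

Ionix's profit: π_I = (443 - Q)q_I - (65q_I + 3q_I²). Setting ∂π_I/∂q_I = 0: 378 - 8q_I - (q_N) = 0.
Nimbus's first-order condition: 245 - 4q_N - (q_I) = 0.
Best responses: q_I = (378 - q_N)/8, q_N = (245 - q_I)/4.
Substituting one into the other gives q_I = 1267/31 and q_N = 1582/31.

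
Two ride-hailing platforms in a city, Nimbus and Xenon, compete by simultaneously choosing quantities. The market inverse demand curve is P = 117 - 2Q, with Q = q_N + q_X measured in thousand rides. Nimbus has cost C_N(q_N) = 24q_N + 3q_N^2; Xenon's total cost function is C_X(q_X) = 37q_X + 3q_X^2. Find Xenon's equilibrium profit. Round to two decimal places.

204.53

Nimbus's profit: π_N = (117 - 2Q)q_N - (24q_N + 3q_N²). Setting ∂π_N/∂q_N = 0: 93 - 10q_N - 2(q_X) = 0.
Xenon's first-order condition: 80 - 10q_X - 2(q_N) = 0.
Rearranging gives the reaction functions q_N = (93 - 2q_X)/10 and q_X = (80 - 2q_N)/10.
Solving the pair: q_N = 385/48, q_X = 307/48.
Price P = 117 - 2·(173/12) = 529/6.
Xenon's profit: (529/6)·(307/48) - 37·(307/48) - 3(307/48)² = 204.5334.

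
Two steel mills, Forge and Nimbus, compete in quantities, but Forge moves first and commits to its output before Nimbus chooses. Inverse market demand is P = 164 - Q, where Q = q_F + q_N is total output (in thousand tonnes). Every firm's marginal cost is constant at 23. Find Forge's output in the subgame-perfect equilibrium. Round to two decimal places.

Solve by backward induction. Given q_F, the follower Nimbus maximises π_N = (164 - q_F - q_N)q_N - 23q_N.
Follower FOC: 141 - q_F - 2q_N = 0, so q_N(q_F) = (141 - q_F)/2.
The leader anticipates this reaction. Substituting into P = 164 - Q gives P = 187/2 - (1/2)q_F, so π_F = (187/2 - (1/2)q_F)q_F - 23q_F.
Leader FOC: 141/2 - q_F = 0, so q_F = 141/2.
Then q_N = (141 - 141/2)/2 = 141/4.

70.50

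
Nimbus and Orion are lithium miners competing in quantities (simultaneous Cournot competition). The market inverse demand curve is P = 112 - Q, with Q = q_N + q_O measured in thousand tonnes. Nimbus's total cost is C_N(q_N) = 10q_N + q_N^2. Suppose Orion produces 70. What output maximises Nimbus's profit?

8

With the rival's output fixed at 70, Nimbus's profit is π_N = (112 - 70 - q_N)q_N - (10q_N + q_N²) = (42 - q_N)q_N - (10q_N + q_N²).
∂π_N/∂q_N = 32 - 4q_N = 0, so q_N = 8.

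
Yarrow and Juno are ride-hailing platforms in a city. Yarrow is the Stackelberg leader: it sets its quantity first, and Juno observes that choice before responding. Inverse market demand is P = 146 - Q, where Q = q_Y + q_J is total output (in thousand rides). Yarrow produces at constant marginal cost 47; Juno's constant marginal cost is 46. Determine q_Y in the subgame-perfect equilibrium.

49

The follower Juno best-responds to any q_Y: π_J = (146 - Q)q_J - 46q_J.
Follower FOC: 100 - q_Y - 2q_J = 0, so q_J(q_Y) = (100 - q_Y)/2.
The leader anticipates this reaction. Substituting into P = 146 - Q gives P = 96 - (1/2)q_Y, so π_Y = (96 - (1/2)q_Y)q_Y - 47q_Y.
Leader FOC: 49 - q_Y = 0, so q_Y = 49.
Then q_J = (100 - 49)/2 = 51/2.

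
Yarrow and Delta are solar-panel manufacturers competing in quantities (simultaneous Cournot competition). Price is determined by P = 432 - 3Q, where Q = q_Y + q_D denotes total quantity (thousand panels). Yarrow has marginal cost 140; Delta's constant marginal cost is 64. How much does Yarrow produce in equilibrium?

24

Yarrow's profit: π_Y = (432 - 3Q)q_Y - (140q_Y). Setting ∂π_Y/∂q_Y = 0: 292 - 6q_Y - 3(q_D) = 0.
Delta's first-order condition: 368 - 6q_D - 3(q_Y) = 0.
Best responses: q_Y = (292 - 3q_D)/6, q_D = (368 - 3q_Y)/6.
Substituting one into the other gives q_Y = 24 and q_D = 148/3.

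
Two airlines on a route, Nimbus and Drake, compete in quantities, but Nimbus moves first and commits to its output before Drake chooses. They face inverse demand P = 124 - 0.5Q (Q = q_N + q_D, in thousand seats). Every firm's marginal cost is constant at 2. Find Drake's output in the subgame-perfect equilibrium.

The follower Drake best-responds to any q_N: π_D = (124 - 0.5Q)q_D - 2q_D.
Setting the follower's marginal profit to zero, 122 - (1/2)q_N - q_D = 0, i.e. q_D = (122 - (1/2)q_N).
The leader anticipates this reaction. Substituting into P = 124 - 0.5Q gives P = 63 - (1/4)q_N, so π_N = (63 - (1/4)q_N)q_N - 2q_N.
Maximising: ∂π_N/∂q_N = 61 - (1/2)q_N = 0, giving q_N = 122.
Then q_D = (122 - (1/2)·122) = 61.

61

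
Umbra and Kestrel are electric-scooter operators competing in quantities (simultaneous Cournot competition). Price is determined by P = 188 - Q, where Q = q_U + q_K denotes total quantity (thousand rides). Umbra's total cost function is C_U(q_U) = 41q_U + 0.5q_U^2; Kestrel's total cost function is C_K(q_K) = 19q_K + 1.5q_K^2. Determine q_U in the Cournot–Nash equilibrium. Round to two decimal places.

40.43

Umbra's profit: π_U = (188 - Q)q_U - (41q_U + (1/2)q_U²). Setting ∂π_U/∂q_U = 0: 147 - 3q_U - (q_K) = 0.
Kestrel's first-order condition: 169 - 5q_K - (q_U) = 0.
So q_U = (147 - q_K)/3 and q_K = (169 - q_U)/5.
Substituting one into the other gives q_U = 283/7 and q_K = 180/7.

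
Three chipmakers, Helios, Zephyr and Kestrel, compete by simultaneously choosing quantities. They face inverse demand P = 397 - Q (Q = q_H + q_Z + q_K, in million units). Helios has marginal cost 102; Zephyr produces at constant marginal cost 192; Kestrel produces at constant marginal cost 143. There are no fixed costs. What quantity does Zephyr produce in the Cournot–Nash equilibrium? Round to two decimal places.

Helios's profit: π_H = (397 - Q)q_H - (102q_H). Setting ∂π_H/∂q_H = 0: 295 - 2q_H - (q_Z + q_K) = 0.
Zephyr's profit: π_Z = (397 - Q)q_Z - (192q_Z). Setting ∂π_Z/∂q_Z = 0: 205 - 2q_Z - (q_H + q_K) = 0.
Kestrel's profit: π_K = (397 - Q)q_K - (143q_K). Setting ∂π_K/∂q_K = 0: 254 - 2q_K - (q_H + q_Z) = 0.
Adding the 3 conditions: 754 − 2Q − 2Q = 0, i.e. Q = 377/2.
Back-substituting: q_H = (295 − 377/2) = 213/2, q_Z = (205 − 377/2) = 33/2, q_K = (254 − 377/2) = 131/2.

16.50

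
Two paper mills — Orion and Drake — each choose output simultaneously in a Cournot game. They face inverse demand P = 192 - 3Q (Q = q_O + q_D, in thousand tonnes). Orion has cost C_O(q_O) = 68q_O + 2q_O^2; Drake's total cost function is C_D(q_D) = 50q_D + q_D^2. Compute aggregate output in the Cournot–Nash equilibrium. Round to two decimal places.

22.73

Orion's profit: π_O = (192 - 3Q)q_O - (68q_O + 2q_O²). Setting ∂π_O/∂q_O = 0: 124 - 10q_O - 3(q_D) = 0.
Drake's first-order condition: 142 - 8q_D - 3(q_O) = 0.
So q_O = (124 - 3q_D)/10 and q_D = (142 - 3q_O)/8.
Solving the pair: q_O = 566/71, q_D = 1048/71.
Total output Q = 566/71 + 1048/71 = 1614/71.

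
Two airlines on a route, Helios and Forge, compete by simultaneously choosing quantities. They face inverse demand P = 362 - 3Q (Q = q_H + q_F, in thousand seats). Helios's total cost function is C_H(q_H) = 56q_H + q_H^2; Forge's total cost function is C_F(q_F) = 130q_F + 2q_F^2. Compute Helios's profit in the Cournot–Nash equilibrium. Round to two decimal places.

4434.43

Helios's profit: π_H = (362 - 3Q)q_H - (56q_H + q_H²). Setting ∂π_H/∂q_H = 0: 306 - 8q_H - 3(q_F) = 0.
Forge's first-order condition: 232 - 10q_F - 3(q_H) = 0.
Rearranging gives the reaction functions q_H = (306 - 3q_F)/8 and q_F = (232 - 3q_H)/10.
Substituting one into the other gives q_H = 33.2958 and q_F = 938/71.
Price P = 362 - 3·46.5070 = 222.4789.
Helios's profit: 222.4789·33.2958 - 56·33.2958 - 33.2958² = 4434.4344.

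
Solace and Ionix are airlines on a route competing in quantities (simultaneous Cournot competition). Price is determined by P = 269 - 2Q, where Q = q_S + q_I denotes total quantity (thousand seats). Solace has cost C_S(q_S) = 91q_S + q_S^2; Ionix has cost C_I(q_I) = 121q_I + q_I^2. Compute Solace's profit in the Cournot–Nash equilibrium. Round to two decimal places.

Solace's profit: π_S = (269 - 2Q)q_S - (91q_S + q_S²). Setting ∂π_S/∂q_S = 0: 178 - 6q_S - 2(q_I) = 0.
Ionix's first-order condition: 148 - 6q_I - 2(q_S) = 0.
So q_S = (178 - 2q_I)/6 and q_I = (148 - 2q_S)/6.
Solving the pair: q_S = 193/8, q_I = 133/8.
Price P = 269 - 2·(163/4) = 375/2.
Solace's profit: (375/2)·(193/8) - 91·(193/8) - (193/8)² = 1746.0469.

1746.05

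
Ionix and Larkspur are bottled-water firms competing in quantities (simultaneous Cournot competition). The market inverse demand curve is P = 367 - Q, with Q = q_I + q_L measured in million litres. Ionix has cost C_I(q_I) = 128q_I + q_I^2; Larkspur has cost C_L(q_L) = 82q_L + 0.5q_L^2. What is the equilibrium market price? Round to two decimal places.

Ionix's profit: π_I = (367 - Q)q_I - (128q_I + q_I²). Setting ∂π_I/∂q_I = 0: 239 - 4q_I - (q_L) = 0.
Larkspur's first-order condition: 285 - 3q_L - (q_I) = 0.
Best responses: q_I = (239 - q_L)/4, q_L = (285 - q_I)/3.
Solving the pair: q_I = 432/11, q_L = 901/11.
Total output Q = 1333/11, so price P = 367 - 1333/11 = 245.8182.

245.82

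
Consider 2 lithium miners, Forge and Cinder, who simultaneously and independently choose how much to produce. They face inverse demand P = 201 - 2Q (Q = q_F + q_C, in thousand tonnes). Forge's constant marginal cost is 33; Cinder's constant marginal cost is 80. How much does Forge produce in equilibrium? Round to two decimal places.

35.83

Forge's profit: π_F = (201 - 2Q)q_F - (33q_F). Setting ∂π_F/∂q_F = 0: 168 - 4q_F - 2(q_C) = 0.
Cinder's first-order condition: 121 - 4q_C - 2(q_F) = 0.
Best responses: q_F = (168 - 2q_C)/4, q_C = (121 - 2q_F)/4.
Substituting one into the other gives q_F = 215/6 and q_C = 37/3.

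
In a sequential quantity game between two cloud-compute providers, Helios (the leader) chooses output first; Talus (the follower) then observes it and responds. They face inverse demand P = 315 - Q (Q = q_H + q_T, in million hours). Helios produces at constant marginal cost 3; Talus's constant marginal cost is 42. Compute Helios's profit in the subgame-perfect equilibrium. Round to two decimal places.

15400.13

The follower Talus best-responds to any q_H: π_T = (315 - Q)q_T - 42q_T.
Follower FOC: 273 - q_H - 2q_T = 0, so q_T(q_H) = (273 - q_H)/2.
Helios substitutes q_T(q_H) into its own profit: π_H = q_H(315 - q_H - (273 - q_H)/2) - 3q_H = (357/2 - (1/2)q_H)q_H - 3q_H.
The leader's first-order condition 351/2 - q_H = 0 yields q_H = 351/2.
Then q_T = (273 - 351/2)/2 = 195/4.
Price P = 315 - 897/4 = 363/4.
Helios's profit: (363/4 - 3)·(351/2) = 15400.1250.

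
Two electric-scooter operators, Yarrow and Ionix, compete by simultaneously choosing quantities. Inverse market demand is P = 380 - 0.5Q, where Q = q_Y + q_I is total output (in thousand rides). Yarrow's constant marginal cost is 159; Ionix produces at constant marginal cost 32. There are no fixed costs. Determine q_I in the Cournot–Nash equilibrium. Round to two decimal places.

Yarrow's profit: π_Y = (380 - 0.5Q)q_Y - (159q_Y). Setting ∂π_Y/∂q_Y = 0: 221 - q_Y - (1/2)(q_I) = 0.
Ionix's first-order condition: 348 - q_I - (1/2)(q_Y) = 0.
So q_Y = (221 - (1/2)q_I) and q_I = (348 - (1/2)q_Y).
Substituting one into the other gives q_Y = 188/3 and q_I = 950/3.

316.67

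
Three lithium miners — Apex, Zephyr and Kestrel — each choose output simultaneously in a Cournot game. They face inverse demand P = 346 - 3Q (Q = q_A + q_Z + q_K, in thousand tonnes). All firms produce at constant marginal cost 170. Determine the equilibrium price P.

A representative firm's profit is π_i = q_i(346 - 3Q) - 170q_i.
First-order condition (treating rivals' output as given): 176 - 6q_i - 3·Σ_{j≠i} q_j = 0.
By symmetry each firm produces the same amount; substituting Σ_{j≠i} q_j = 2q_i yields q_i = 176/12 = 44/3.
Total output Q = 44, so price P = 346 - 3·44 = 214.

214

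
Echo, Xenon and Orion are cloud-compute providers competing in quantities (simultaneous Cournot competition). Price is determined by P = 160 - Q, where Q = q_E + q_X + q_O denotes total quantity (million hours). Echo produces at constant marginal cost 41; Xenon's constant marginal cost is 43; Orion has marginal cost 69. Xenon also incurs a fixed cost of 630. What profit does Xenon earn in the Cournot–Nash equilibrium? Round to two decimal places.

Echo's profit: π_E = (160 - Q)q_E - (41q_E). Setting ∂π_E/∂q_E = 0: 119 - 2q_E - (q_X + q_O) = 0.
Xenon's profit: π_X = (160 - Q)q_X - (43q_X). Setting ∂π_X/∂q_X = 0: 117 - 2q_X - (q_E + q_O) = 0.
Orion's first-order condition: 91 - 2q_O - (q_E + q_X) = 0.
Adding the 3 conditions: 327 − 2Q − 2Q = 0, i.e. Q = 327/4.
Back-substituting: q_E = (119 − 327/4) = 149/4, q_X = (117 − 327/4) = 141/4, q_O = (91 − 327/4) = 37/4.
Price P = 160 - 327/4 = 313/4.
Xenon's profit: (313/4 - 43)·(141/4) - 630 = 612.5625.

612.56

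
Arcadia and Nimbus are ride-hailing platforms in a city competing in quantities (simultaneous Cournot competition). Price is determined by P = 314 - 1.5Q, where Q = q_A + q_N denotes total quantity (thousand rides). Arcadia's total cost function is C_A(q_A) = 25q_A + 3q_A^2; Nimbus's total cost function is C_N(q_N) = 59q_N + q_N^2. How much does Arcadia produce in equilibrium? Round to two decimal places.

24.85

Arcadia's profit: π_A = (314 - 1.5Q)q_A - (25q_A + 3q_A²). Setting ∂π_A/∂q_A = 0: 289 - 9q_A - (3/2)(q_N) = 0.
Nimbus's profit: π_N = (314 - 1.5Q)q_N - (59q_N + q_N²). Setting ∂π_N/∂q_N = 0: 255 - 5q_N - (3/2)(q_A) = 0.
So q_A = (289 - (3/2)q_N)/9 and q_N = (255 - (3/2)q_A)/5.
Solving the pair: q_A = 24.8538, q_N = 43.5439.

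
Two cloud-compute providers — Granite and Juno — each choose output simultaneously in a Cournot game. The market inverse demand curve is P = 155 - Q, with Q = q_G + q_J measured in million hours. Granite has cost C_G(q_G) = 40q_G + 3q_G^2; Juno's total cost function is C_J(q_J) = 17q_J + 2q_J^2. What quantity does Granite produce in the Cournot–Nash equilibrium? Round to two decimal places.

11.74

Granite's profit: π_G = (155 - Q)q_G - (40q_G + 3q_G²). Setting ∂π_G/∂q_G = 0: 115 - 8q_G - (q_J) = 0.
Juno's profit: π_J = (155 - Q)q_J - (17q_J + 2q_J²). Setting ∂π_J/∂q_J = 0: 138 - 6q_J - (q_G) = 0.
Rearranging gives the reaction functions q_G = (115 - q_J)/8 and q_J = (138 - q_G)/6.
Solving the pair: q_G = 552/47, q_J = 989/47.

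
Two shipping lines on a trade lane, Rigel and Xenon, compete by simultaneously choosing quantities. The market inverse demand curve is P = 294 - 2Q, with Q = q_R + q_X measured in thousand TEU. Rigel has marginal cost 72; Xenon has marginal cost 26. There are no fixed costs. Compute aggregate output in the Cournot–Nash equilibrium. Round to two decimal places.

81.67

Rigel's profit: π_R = (294 - 2Q)q_R - (72q_R). Setting ∂π_R/∂q_R = 0: 222 - 4q_R - 2(q_X) = 0.
Xenon's first-order condition: 268 - 4q_X - 2(q_R) = 0.
So q_R = (222 - 2q_X)/4 and q_X = (268 - 2q_R)/4.
Substituting one into the other gives q_R = 88/3 and q_X = 157/3.
Total output Q = 88/3 + 157/3 = 245/3.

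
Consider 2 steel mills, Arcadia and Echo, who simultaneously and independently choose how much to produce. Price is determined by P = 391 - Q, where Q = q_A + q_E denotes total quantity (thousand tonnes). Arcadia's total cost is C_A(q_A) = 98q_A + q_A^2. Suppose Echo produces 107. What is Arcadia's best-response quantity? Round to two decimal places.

46.50

With the rival's output fixed at 107, Arcadia's profit is π_A = (391 - 107 - q_A)q_A - (98q_A + q_A²) = (284 - q_A)q_A - (98q_A + q_A²).
∂π_A/∂q_A = 186 - 4q_A = 0, so q_A = 93/2.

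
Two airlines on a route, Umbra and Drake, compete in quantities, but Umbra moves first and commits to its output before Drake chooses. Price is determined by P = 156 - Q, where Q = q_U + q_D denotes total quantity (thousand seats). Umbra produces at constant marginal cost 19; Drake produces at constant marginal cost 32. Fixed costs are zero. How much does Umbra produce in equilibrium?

75

Solve by backward induction. Given q_U, the follower Drake maximises π_D = (156 - q_U - q_D)q_D - 32q_D.
Follower FOC: 124 - q_U - 2q_D = 0, so q_D(q_U) = (124 - q_U)/2.
Umbra substitutes q_D(q_U) into its own profit: π_U = q_U(156 - q_U - (124 - q_U)/2) - 19q_U = (94 - (1/2)q_U)q_U - 19q_U.
Leader FOC: 75 - q_U = 0, so q_U = 75.
Then q_D = (124 - 75)/2 = 49/2.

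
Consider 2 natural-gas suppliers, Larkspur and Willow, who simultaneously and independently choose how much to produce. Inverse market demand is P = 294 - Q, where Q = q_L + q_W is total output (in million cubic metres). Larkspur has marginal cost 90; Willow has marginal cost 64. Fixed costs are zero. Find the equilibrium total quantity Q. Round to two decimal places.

Larkspur's profit: π_L = (294 - Q)q_L - (90q_L). Setting ∂π_L/∂q_L = 0: 204 - 2q_L - (q_W) = 0.
Willow's first-order condition: 230 - 2q_W - (q_L) = 0.
Rearranging gives the reaction functions q_L = (204 - q_W)/2 and q_W = (230 - q_L)/2.
Solving the pair: q_L = 178/3, q_W = 256/3.
Total output Q = 178/3 + 256/3 = 434/3.

144.67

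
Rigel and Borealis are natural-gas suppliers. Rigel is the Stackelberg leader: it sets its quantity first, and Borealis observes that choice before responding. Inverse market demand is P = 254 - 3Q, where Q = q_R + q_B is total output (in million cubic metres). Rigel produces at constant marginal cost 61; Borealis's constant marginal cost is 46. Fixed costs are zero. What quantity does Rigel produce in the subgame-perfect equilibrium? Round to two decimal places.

The follower Borealis best-responds to any q_R: π_B = (254 - 3Q)q_B - 46q_B.
Setting the follower's marginal profit to zero, 208 - 3q_R - 6q_B = 0, i.e. q_B = (208 - 3q_R)/6.
Rigel substitutes q_B(q_R) into its own profit: π_R = q_R(254 - 3q_R - (208 - 3q_R)/2) - 61q_R = (150 - (3/2)q_R)q_R - 61q_R.
Leader FOC: 89 - 3q_R = 0, so q_R = 89/3.
Then q_B = (208 - 3·(89/3))/6 = 119/6.

29.67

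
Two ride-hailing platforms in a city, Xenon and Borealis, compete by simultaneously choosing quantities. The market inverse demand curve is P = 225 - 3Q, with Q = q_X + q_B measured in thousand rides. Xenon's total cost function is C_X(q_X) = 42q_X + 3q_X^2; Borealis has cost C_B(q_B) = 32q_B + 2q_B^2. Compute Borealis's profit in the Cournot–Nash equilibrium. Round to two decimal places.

Xenon's profit: π_X = (225 - 3Q)q_X - (42q_X + 3q_X²). Setting ∂π_X/∂q_X = 0: 183 - 12q_X - 3(q_B) = 0.
Borealis's first-order condition: 193 - 10q_B - 3(q_X) = 0.
Best responses: q_X = (183 - 3q_B)/12, q_B = (193 - 3q_X)/10.
Substituting one into the other gives q_X = 417/37 and q_B = 589/37.
Price P = 225 - 3·(1006/37) = 143.4324.
Borealis's profit: 143.4324·(589/37) - 32·(589/37) - 2(589/37)² = 1267.0599.

1267.06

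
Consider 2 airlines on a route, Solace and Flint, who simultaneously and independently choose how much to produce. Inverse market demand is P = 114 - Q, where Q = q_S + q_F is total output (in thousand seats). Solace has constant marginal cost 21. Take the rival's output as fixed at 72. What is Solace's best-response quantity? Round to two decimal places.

With the rival's output fixed at 72, Solace's profit is π_S = (114 - 72 - q_S)q_S - (21q_S) = (42 - q_S)q_S - (21q_S).
∂π_S/∂q_S = 21 - 2q_S = 0, so q_S = 21/2.

10.50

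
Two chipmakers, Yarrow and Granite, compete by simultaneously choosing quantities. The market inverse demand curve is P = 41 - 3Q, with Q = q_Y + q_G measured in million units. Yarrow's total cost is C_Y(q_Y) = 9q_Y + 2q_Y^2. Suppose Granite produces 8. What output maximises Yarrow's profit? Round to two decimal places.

0.80

With the rival's output fixed at 8, Yarrow's profit is π_Y = (41 - 3·8 - 3q_Y)q_Y - (9q_Y + 2q_Y²) = (17 - 3q_Y)q_Y - (9q_Y + 2q_Y²).
∂π_Y/∂q_Y = 8 - 10q_Y = 0, so q_Y = 4/5.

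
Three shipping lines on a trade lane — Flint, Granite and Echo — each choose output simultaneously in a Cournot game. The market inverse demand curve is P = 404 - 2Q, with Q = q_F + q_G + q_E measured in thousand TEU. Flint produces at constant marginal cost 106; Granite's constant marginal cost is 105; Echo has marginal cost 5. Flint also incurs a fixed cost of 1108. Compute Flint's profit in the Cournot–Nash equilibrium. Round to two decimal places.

Flint's profit: π_F = (404 - 2Q)q_F - (106q_F). Setting ∂π_F/∂q_F = 0: 298 - 4q_F - 2(q_G + q_E) = 0.
Granite's first-order condition: 299 - 4q_G - 2(q_F + q_E) = 0.
Echo's first-order condition: 399 - 4q_E - 2(q_F + q_G) = 0.
Adding the 3 first-order conditions: 996 − 8Q = 0, so Q = 249/2.
Back-substituting: q_F = (298 − 249)/2 = 49/2, q_G = (299 − 249)/2 = 25, q_E = (399 − 249)/2 = 75.
Price P = 404 - 2·(249/2) = 155.
Flint's profit: (155 - 106)·(49/2) - 1108 = 185/2.

92.50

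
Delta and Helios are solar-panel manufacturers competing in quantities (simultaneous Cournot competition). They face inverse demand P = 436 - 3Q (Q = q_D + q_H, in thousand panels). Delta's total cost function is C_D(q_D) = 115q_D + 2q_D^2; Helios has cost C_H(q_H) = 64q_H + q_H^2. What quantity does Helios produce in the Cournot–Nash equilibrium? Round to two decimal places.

38.83

Delta's profit: π_D = (436 - 3Q)q_D - (115q_D + 2q_D²). Setting ∂π_D/∂q_D = 0: 321 - 10q_D - 3(q_H) = 0.
Helios's profit: π_H = (436 - 3Q)q_H - (64q_H + q_H²). Setting ∂π_H/∂q_H = 0: 372 - 8q_H - 3(q_D) = 0.
So q_D = (321 - 3q_H)/10 and q_H = (372 - 3q_D)/8.
Solving the pair: q_D = 1452/71, q_H = 38.8310.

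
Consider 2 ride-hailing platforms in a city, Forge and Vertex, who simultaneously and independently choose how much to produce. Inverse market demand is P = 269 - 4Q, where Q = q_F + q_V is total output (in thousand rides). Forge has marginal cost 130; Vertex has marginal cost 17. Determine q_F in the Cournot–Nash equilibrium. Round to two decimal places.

2.17

Forge's profit: π_F = (269 - 4Q)q_F - (130q_F). Setting ∂π_F/∂q_F = 0: 139 - 8q_F - 4(q_V) = 0.
Vertex's profit: π_V = (269 - 4Q)q_V - (17q_V). Setting ∂π_V/∂q_V = 0: 252 - 8q_V - 4(q_F) = 0.
So q_F = (139 - 4q_V)/8 and q_V = (252 - 4q_F)/8.
Substituting one into the other gives q_F = 13/6 and q_V = 365/12.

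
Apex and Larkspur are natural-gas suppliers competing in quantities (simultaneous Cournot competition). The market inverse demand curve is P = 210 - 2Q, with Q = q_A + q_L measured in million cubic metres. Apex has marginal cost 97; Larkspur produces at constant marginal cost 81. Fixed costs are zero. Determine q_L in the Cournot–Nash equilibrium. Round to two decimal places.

24.17

Apex's profit: π_A = (210 - 2Q)q_A - (97q_A). Setting ∂π_A/∂q_A = 0: 113 - 4q_A - 2(q_L) = 0.
Larkspur's first-order condition: 129 - 4q_L - 2(q_A) = 0.
Rearranging gives the reaction functions q_A = (113 - 2q_L)/4 and q_L = (129 - 2q_A)/4.
Substituting one into the other gives q_A = 97/6 and q_L = 145/6.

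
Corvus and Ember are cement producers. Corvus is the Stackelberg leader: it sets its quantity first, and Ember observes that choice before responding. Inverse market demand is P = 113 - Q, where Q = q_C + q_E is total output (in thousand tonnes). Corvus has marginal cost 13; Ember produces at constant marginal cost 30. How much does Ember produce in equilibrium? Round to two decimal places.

12.25

The follower Ember best-responds to any q_C: π_E = (113 - Q)q_E - 30q_E.
Setting the follower's marginal profit to zero, 83 - q_C - 2q_E = 0, i.e. q_E = (83 - q_C)/2.
The leader anticipates this reaction. Substituting into P = 113 - Q gives P = 143/2 - (1/2)q_C, so π_C = (143/2 - (1/2)q_C)q_C - 13q_C.
The leader's first-order condition 117/2 - q_C = 0 yields q_C = 117/2.
Then q_E = (83 - 117/2)/2 = 49/4.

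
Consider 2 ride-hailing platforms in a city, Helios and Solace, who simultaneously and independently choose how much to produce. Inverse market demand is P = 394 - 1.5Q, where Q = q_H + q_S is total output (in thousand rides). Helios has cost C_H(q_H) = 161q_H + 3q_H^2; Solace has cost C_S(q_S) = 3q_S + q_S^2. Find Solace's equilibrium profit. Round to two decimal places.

13741.98

Helios's profit: π_H = (394 - 1.5Q)q_H - (161q_H + 3q_H²). Setting ∂π_H/∂q_H = 0: 233 - 9q_H - (3/2)(q_S) = 0.
Solace's first-order condition: 391 - 5q_S - (3/2)(q_H) = 0.
Best responses: q_H = (233 - (3/2)q_S)/9, q_S = (391 - (3/2)q_H)/5.
Solving the pair: q_H = 13.5322, q_S = 74.1404.
Price P = 394 - (3/2)·87.6725 = 262.4912.
Solace's profit: 262.4912·74.1404 - 3·74.1404 - 74.1404² = 13741.9791.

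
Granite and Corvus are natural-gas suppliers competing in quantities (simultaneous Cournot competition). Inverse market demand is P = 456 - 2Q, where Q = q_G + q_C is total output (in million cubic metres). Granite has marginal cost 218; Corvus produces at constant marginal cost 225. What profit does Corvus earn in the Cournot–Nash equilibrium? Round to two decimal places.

2787.56

Granite's profit: π_G = (456 - 2Q)q_G - (218q_G). Setting ∂π_G/∂q_G = 0: 238 - 4q_G - 2(q_C) = 0.
Corvus's first-order condition: 231 - 4q_C - 2(q_G) = 0.
Rearranging gives the reaction functions q_G = (238 - 2q_C)/4 and q_C = (231 - 2q_G)/4.
Solving the pair: q_G = 245/6, q_C = 112/3.
Price P = 456 - 2·(469/6) = 899/3.
Corvus's profit: (899/3 - 225)·(112/3) = 2787.5556.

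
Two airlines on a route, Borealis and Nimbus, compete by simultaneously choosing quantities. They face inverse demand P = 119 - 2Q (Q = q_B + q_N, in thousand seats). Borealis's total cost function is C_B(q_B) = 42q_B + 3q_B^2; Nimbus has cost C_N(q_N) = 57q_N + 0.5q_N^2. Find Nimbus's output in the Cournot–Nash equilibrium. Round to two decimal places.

10.13

Borealis's profit: π_B = (119 - 2Q)q_B - (42q_B + 3q_B²). Setting ∂π_B/∂q_B = 0: 77 - 10q_B - 2(q_N) = 0.
Nimbus's profit: π_N = (119 - 2Q)q_N - (57q_N + (1/2)q_N²). Setting ∂π_N/∂q_N = 0: 62 - 5q_N - 2(q_B) = 0.
Rearranging gives the reaction functions q_B = (77 - 2q_N)/10 and q_N = (62 - 2q_B)/5.
Solving the pair: q_B = 261/46, q_N = 233/23.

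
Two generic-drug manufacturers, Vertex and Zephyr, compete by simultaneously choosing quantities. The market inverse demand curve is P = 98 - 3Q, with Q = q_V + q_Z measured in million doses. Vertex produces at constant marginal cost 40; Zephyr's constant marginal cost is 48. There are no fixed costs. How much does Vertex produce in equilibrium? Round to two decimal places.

7.33

Vertex's profit: π_V = (98 - 3Q)q_V - (40q_V). Setting ∂π_V/∂q_V = 0: 58 - 6q_V - 3(q_Z) = 0.
Zephyr's first-order condition: 50 - 6q_Z - 3(q_V) = 0.
So q_V = (58 - 3q_Z)/6 and q_Z = (50 - 3q_V)/6.
Substituting one into the other gives q_V = 22/3 and q_Z = 14/3.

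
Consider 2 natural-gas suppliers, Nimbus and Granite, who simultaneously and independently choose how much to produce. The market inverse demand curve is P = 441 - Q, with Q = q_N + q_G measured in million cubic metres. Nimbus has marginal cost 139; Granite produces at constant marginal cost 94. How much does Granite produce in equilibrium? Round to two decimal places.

130.67

Nimbus's profit: π_N = (441 - Q)q_N - (139q_N). Setting ∂π_N/∂q_N = 0: 302 - 2q_N - (q_G) = 0.
Granite's first-order condition: 347 - 2q_G - (q_N) = 0.
Best responses: q_N = (302 - q_G)/2, q_G = (347 - q_N)/2.
Substituting one into the other gives q_N = 257/3 and q_G = 392/3.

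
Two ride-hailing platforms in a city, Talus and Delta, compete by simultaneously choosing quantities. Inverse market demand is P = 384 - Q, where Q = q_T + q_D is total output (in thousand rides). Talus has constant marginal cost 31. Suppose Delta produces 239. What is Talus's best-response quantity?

With the rival's output fixed at 239, Talus's profit is π_T = (384 - 239 - q_T)q_T - (31q_T) = (145 - q_T)q_T - (31q_T).
∂π_T/∂q_T = 114 - 2q_T = 0, so q_T = 57.

57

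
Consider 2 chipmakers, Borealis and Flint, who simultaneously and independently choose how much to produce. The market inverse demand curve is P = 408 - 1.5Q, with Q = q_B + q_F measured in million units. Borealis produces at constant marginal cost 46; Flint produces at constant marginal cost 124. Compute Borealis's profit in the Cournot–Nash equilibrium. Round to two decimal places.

Borealis's profit: π_B = (408 - 1.5Q)q_B - (46q_B). Setting ∂π_B/∂q_B = 0: 362 - 3q_B - (3/2)(q_F) = 0.
Flint's profit: π_F = (408 - 1.5Q)q_F - (124q_F). Setting ∂π_F/∂q_F = 0: 284 - 3q_F - (3/2)(q_B) = 0.
Rearranging gives the reaction functions q_B = (362 - (3/2)q_F)/3 and q_F = (284 - (3/2)q_B)/3.
Substituting one into the other gives q_B = 880/9 and q_F = 412/9.
Price P = 408 - (3/2)·(1292/9) = 578/3.
Borealis's profit: (578/3 - 46)·(880/9) = 14340.7407.

14340.74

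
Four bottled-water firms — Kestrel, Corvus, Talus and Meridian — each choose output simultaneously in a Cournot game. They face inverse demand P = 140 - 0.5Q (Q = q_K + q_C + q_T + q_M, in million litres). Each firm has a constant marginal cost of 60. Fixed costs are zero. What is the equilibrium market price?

76

A representative firm's profit is π_i = q_i(140 - 0.5Q) - 60q_i.
Setting ∂π_i/∂q_i = 0 with rivals' quantities fixed: 80 - q_i - (1/2)·Σ_{j≠i} q_j = 0.
By symmetry each firm produces the same amount; substituting Σ_{j≠i} q_j = 3q_i yields q_i = 80/(5/2) = 32.
Total output Q = 128, so price P = 140 - (1/2)·128 = 76.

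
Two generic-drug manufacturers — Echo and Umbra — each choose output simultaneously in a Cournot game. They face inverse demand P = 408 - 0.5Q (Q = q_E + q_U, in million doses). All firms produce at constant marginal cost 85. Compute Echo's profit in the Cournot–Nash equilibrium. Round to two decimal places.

A representative firm's profit is π_i = q_i(408 - 0.5Q) - 85q_i.
First-order condition (treating rivals' output as given): 323 - q_i - (1/2)q_j = 0.
By symmetry each firm produces the same amount; substituting q_j = q_i yields q_i = 323/(3/2) = 646/3.
Price P = 408 - (1/2)·(1292/3) = 578/3.
Echo's profit: (578/3 - 85)·(646/3) = 23184.2222.

23184.22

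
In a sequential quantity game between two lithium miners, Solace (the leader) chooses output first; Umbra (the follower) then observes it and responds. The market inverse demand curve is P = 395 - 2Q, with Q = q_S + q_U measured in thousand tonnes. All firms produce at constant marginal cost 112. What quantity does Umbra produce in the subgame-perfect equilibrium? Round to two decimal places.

Solve by backward induction. Given q_S, the follower Umbra maximises π_U = (395 - 2q_S - 2q_U)q_U - 112q_U.
Setting the follower's marginal profit to zero, 283 - 2q_S - 4q_U = 0, i.e. q_U = (283 - 2q_S)/4.
Solace substitutes q_U(q_S) into its own profit: π_S = q_S(395 - 2q_S - (283 - 2q_S)/2) - 112q_S = (507/2 - q_S)q_S - 112q_S.
Leader FOC: 283/2 - 2q_S = 0, so q_S = 283/4.
Then q_U = (283 - 2·(283/4))/4 = 283/8.

35.38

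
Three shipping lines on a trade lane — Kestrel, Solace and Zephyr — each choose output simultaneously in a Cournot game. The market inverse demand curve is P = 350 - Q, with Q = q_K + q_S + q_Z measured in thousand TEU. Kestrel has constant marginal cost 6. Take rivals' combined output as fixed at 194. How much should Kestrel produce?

75

With rivals' combined output fixed at 194, Kestrel's profit is π_K = (350 - 194 - q_K)q_K - (6q_K) = (156 - q_K)q_K - (6q_K).
∂π_K/∂q_K = 150 - 2q_K = 0, so q_K = 75.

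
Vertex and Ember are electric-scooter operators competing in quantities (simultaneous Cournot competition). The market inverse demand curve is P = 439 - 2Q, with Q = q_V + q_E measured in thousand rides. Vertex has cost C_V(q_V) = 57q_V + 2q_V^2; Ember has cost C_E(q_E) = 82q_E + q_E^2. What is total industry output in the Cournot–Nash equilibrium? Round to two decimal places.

Vertex's profit: π_V = (439 - 2Q)q_V - (57q_V + 2q_V²). Setting ∂π_V/∂q_V = 0: 382 - 8q_V - 2(q_E) = 0.
Ember's first-order condition: 357 - 6q_E - 2(q_V) = 0.
Rearranging gives the reaction functions q_V = (382 - 2q_E)/8 and q_E = (357 - 2q_V)/6.
Substituting one into the other gives q_V = 789/22 and q_E = 523/11.
Total output Q = 789/22 + 523/11 = 1835/22.

83.41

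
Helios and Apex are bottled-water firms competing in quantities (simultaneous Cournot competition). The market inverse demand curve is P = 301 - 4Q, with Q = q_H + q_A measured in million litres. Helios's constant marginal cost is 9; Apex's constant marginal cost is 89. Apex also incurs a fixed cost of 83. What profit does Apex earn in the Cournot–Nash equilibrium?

Helios's profit: π_H = (301 - 4Q)q_H - (9q_H). Setting ∂π_H/∂q_H = 0: 292 - 8q_H - 4(q_A) = 0.
Apex's first-order condition: 212 - 8q_A - 4(q_H) = 0.
Best responses: q_H = (292 - 4q_A)/8, q_A = (212 - 4q_H)/8.
Substituting one into the other gives q_H = 31 and q_A = 11.
Price P = 301 - 4·42 = 133.
Apex's profit: (133 - 89)·11 - 83 = 401.

401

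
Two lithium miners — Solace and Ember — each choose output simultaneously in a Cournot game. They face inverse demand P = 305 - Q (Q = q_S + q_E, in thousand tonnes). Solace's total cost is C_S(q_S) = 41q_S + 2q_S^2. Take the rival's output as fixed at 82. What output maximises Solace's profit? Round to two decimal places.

30.33

With the rival's output fixed at 82, Solace's profit is π_S = (305 - 82 - q_S)q_S - (41q_S + 2q_S²) = (223 - q_S)q_S - (41q_S + 2q_S²).
∂π_S/∂q_S = 182 - 6q_S = 0, so q_S = 91/3.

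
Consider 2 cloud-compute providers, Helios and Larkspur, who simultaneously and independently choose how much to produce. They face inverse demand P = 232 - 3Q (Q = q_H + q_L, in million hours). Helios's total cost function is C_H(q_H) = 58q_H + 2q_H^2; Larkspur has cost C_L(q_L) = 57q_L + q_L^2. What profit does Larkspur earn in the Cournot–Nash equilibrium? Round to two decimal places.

Helios's profit: π_H = (232 - 3Q)q_H - (58q_H + 2q_H²). Setting ∂π_H/∂q_H = 0: 174 - 10q_H - 3(q_L) = 0.
Larkspur's first-order condition: 175 - 8q_L - 3(q_H) = 0.
So q_H = (174 - 3q_L)/10 and q_L = (175 - 3q_H)/8.
Substituting one into the other gives q_H = 867/71 and q_L = 1228/71.
Price P = 232 - 3·29.5070 = 143.4789.
Larkspur's profit: 143.4789·(1228/71) - 57·(1228/71) - (1228/71)² = 1196.5753.

1196.58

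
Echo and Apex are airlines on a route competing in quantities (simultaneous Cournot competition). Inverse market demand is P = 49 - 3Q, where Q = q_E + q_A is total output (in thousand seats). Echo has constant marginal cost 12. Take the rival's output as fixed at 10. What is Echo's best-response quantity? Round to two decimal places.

1.17

With the rival's output fixed at 10, Echo's profit is π_E = (49 - 3·10 - 3q_E)q_E - (12q_E) = (19 - 3q_E)q_E - (12q_E).
∂π_E/∂q_E = 7 - 6q_E = 0, so q_E = 7/6.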